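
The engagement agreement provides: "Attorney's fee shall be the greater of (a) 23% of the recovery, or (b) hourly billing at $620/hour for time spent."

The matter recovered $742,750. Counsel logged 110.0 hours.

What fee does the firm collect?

$170,832.50

(a) 23% of $742,750 = $170,832.50
(b) 110.0 × $620 = $68,200.00
The greater is (a): $170,832.50.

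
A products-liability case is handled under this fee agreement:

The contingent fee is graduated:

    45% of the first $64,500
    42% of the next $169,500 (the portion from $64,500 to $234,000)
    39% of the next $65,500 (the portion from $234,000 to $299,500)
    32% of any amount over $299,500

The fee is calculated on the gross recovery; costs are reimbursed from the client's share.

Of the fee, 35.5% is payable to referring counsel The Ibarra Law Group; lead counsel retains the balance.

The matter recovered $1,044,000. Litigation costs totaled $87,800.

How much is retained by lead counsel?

Fee base is the gross recovery, $1,044,000; costs are reimbursed separately.
First $64,500 at 45% = $29,025.00
Next $169,500 at 42% = $71,190.00
Next $65,500 at 39% = $25,545.00
Remaining $744,500 at 32% = $238,240.00
Fee: $29,025.00 + $71,190.00 + $25,545.00 + $238,240.00 = $364,000.00
Referral share: 35.5% of $364,000.00 = $129,220.00; lead counsel retains $364,000.00 − $129,220.00 = $234,780.00.

$234,780.00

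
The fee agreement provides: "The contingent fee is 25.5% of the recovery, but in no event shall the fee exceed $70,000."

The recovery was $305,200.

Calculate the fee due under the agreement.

$70,000.00

25.5% of $305,200 = $77,826.00
That exceeds the $70,000 cap, so the fee is capped at $70,000.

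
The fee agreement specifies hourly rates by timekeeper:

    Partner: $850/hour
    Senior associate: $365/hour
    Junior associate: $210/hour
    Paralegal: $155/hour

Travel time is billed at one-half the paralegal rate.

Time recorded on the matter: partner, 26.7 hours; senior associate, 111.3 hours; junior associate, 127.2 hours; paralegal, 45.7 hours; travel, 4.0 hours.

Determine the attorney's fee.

$97,425.00

Partner: 26.7 × $850 = $22,695.00
Senior associate: 111.3 × $365 = $40,624.50
Junior associate: 127.2 × $210 = $26,712.00
Paralegal: 45.7 × $155 = $7,083.50
Subtotal: $22,695.00 + $40,624.50 + $26,712.00 + $7,083.50 = $97,115.00
Travel: 4.0 × ($155 ÷ 2) = 4.0 × $77.50 = $310.00
Total: $97,115.00 + $310.00 = $97,425.00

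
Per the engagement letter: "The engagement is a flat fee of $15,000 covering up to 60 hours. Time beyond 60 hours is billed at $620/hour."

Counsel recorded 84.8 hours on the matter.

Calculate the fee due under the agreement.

Flat fee: $15,000.00
Excess hours: 84.8 − 60 = 24.8
Overrun: 24.8 × $620 = $15,376.00
Total: $15,000.00 + $15,376.00 = $30,376.00

$30,376.00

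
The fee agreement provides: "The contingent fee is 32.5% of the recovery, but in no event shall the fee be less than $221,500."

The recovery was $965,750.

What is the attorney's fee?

32.5% of $965,750 = $313,868.75
That exceeds the $221,500 minimum.

$313,868.75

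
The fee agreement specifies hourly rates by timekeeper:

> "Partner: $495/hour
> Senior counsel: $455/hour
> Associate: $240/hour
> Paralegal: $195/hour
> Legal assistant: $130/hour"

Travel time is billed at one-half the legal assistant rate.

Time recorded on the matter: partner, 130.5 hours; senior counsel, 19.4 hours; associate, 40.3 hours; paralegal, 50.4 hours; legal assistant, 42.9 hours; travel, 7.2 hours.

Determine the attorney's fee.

$98,969.50

Partner: 130.5 × $495 = $64,597.50
Senior counsel: 19.4 × $455 = $8,827.00
Associate: 40.3 × $240 = $9,672.00
Paralegal: 50.4 × $195 = $9,828.00
Legal assistant: 42.9 × $130 = $5,577.00
Subtotal: $64,597.50 + $8,827.00 + $9,672.00 + $9,828.00 + $5,577.00 = $98,501.50
Travel: 7.2 × ($130 ÷ 2) = 7.2 × $65.00 = $468.00
Total: $98,501.50 + $468.00 = $98,969.50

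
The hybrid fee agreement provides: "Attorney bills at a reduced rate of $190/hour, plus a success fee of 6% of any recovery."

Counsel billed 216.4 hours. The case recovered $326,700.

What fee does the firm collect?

$60,718.00

Hourly: 216.4 × $190 = $41,116.00
Success fee: 6% of $326,700 = $19,602.00
Total: $41,116.00 + $19,602.00 = $60,718.00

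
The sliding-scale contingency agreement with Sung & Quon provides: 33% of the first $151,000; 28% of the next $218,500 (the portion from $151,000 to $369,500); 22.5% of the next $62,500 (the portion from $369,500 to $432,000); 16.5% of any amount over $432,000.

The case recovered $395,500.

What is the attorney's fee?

First $151,000 at 33% = $49,830.00
Next $218,500 at 28% = $61,180.00
Remaining $26,000 at 22.5% = $5,850.00
Fee: $49,830.00 + $61,180.00 + $5,850.00 = $116,860.00

$116,860.00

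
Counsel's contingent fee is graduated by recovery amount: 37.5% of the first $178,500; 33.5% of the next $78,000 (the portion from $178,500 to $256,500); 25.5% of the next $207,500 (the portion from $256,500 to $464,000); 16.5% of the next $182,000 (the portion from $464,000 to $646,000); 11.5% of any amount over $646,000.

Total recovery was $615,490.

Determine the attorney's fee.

First $178,500 at 37.5% = $66,937.50
Next $78,000 at 33.5% = $26,130.00
Next $207,500 at 25.5% = $52,912.50
Remaining $151,490 at 16.5% = $24,995.85
Fee: $66,937.50 + $26,130.00 + $52,912.50 + $24,995.85 = $170,975.85

$170,975.85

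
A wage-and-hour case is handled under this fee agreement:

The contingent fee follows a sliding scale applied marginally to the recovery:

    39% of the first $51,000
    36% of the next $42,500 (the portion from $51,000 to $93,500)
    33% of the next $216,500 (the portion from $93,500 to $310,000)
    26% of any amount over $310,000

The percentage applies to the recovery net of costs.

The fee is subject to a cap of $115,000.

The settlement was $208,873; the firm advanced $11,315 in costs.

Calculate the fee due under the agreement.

Fee base (net of costs): $208,873 − $11,315 = $197,558
First $51,000 at 39% = $19,890.00
Next $42,500 at 36% = $15,300.00
Remaining $104,058 at 33% = $34,339.14
Fee: $19,890.00 + $15,300.00 + $34,339.14 = $69,529.14
$69,529.14 is under the $115,000 cap.

$69,529.14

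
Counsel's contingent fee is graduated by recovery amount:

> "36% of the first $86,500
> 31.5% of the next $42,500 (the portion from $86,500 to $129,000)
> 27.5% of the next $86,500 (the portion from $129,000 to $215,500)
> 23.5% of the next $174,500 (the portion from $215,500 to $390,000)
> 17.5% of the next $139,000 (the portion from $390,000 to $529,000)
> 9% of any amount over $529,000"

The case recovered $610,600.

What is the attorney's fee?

First $86,500 at 36% = $31,140.00
Next $42,500 at 31.5% = $13,387.50
Next $86,500 at 27.5% = $23,787.50
Next $174,500 at 23.5% = $41,007.50
Next $139,000 at 17.5% = $24,325.00
Remaining $81,600 at 9% = $7,344.00
Fee: $31,140.00 + $13,387.50 + $23,787.50 + $41,007.50 + $24,325.00 + $7,344.00 = $140,991.50

$140,991.50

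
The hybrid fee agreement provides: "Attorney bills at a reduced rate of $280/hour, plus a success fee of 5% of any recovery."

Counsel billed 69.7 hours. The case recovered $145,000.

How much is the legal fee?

$26,766.00

Hourly: 69.7 × $280 = $19,516.00
Success fee: 5% of $145,000 = $7,250.00
Total: $19,516.00 + $7,250.00 = $26,766.00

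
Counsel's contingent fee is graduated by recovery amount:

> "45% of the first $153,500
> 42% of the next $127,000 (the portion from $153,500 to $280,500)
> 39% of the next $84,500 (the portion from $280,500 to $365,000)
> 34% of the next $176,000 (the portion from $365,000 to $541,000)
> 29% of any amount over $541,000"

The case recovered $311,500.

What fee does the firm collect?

First $153,500 at 45% = $69,075.00
Next $127,000 at 42% = $53,340.00
Remaining $31,000 at 39% = $12,090.00
Fee: $69,075.00 + $53,340.00 + $12,090.00 = $134,505.00

$134,505.00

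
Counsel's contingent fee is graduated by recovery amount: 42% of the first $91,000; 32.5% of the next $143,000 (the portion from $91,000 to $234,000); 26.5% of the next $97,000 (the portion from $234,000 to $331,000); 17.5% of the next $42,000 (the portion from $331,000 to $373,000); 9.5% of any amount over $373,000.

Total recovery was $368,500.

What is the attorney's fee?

$116,962.50

First $91,000 at 42% = $38,220.00
Next $143,000 at 32.5% = $46,475.00
Next $97,000 at 26.5% = $25,705.00
Remaining $37,500 at 17.5% = $6,562.50
Fee: $38,220.00 + $46,475.00 + $25,705.00 + $6,562.50 = $116,962.50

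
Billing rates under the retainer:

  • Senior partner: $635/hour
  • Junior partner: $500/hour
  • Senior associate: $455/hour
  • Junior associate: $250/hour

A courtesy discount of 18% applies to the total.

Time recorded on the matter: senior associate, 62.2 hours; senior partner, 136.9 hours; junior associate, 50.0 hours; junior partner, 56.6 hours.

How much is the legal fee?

Senior partner: 136.9 × $635 = $86,931.50
Junior partner: 56.6 × $500 = $28,300.00
Senior associate: 62.2 × $455 = $28,301.00
Junior associate: 50.0 × $250 = $12,500.00
Subtotal: $156,032.50
Less 18% discount: −$28,085.85
Total: $156,032.50 − $28,085.85 = $127,946.65

$127,946.65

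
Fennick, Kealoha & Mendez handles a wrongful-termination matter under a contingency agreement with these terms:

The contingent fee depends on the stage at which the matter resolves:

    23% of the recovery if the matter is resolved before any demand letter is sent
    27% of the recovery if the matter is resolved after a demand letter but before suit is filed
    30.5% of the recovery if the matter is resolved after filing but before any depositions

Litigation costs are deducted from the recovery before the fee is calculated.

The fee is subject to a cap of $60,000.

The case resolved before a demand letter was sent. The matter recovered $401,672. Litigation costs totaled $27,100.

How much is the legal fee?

Fee base (net of costs): $401,672 − $27,100 = $374,572
The matter resolved before a demand letter was sent, so the 23% rate applies.
$374,572 × 23% = $86,151.56
$86,151.56 exceeds the $60,000 cap, so the fee is capped at $60,000.00.

$60,000.00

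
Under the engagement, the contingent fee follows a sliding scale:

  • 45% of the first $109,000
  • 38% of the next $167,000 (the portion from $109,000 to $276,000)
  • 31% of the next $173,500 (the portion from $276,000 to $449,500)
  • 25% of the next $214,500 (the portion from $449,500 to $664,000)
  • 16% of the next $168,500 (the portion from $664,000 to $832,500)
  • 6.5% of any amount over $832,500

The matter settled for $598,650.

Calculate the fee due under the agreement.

First $109,000 at 45% = $49,050.00
Next $167,000 at 38% = $63,460.00
Next $173,500 at 31% = $53,785.00
Remaining $149,150 at 25% = $37,287.50
Fee: $49,050.00 + $63,460.00 + $53,785.00 + $37,287.50 = $203,582.50

$203,582.50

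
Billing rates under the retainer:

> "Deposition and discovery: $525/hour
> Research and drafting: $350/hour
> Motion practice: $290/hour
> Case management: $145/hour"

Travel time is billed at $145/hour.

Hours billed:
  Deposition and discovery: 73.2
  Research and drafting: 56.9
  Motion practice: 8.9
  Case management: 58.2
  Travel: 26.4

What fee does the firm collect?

Deposition and discovery: 73.2 × $525 = $38,430.00
Research and drafting: 56.9 × $350 = $19,915.00
Motion practice: 8.9 × $290 = $2,581.00
Case management: 58.2 × $145 = $8,439.00
Subtotal: $38,430.00 + $19,915.00 + $2,581.00 + $8,439.00 = $69,365.00
Travel: 26.4 × $145 = $3,828.00
Total: $69,365.00 + $3,828.00 = $73,193.00

$73,193.00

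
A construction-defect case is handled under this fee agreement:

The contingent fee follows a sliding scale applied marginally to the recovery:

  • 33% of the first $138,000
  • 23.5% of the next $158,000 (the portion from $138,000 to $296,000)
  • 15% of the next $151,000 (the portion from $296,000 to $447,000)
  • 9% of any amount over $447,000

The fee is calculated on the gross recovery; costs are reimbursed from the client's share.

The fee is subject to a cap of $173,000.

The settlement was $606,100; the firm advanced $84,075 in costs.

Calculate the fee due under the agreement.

$119,639.00

Fee base is the gross recovery, $606,100; costs are reimbursed separately.
First $138,000 at 33% = $45,540.00
Next $158,000 at 23.5% = $37,130.00
Next $151,000 at 15% = $22,650.00
Remaining $159,100 at 9% = $14,319.00
Fee: $45,540.00 + $37,130.00 + $22,650.00 + $14,319.00 = $119,639.00
$119,639.00 is under the $173,000 cap.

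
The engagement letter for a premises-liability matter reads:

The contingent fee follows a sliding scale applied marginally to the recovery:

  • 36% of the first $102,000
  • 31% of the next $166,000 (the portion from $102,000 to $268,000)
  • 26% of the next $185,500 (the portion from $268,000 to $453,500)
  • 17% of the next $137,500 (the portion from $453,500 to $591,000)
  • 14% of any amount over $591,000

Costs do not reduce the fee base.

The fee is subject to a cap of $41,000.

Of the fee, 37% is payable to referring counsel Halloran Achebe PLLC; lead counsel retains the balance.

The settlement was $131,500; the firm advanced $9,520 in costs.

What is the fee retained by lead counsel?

$25,830.00

Fee base is the gross recovery, $131,500; costs are reimbursed separately.
First $102,000 at 36% = $36,720.00
Remaining $29,500 at 31% = $9,145.00
Fee: $36,720.00 + $9,145.00 = $45,865.00
$45,865.00 exceeds the $41,000 cap, so the fee is capped at $41,000.00.
Referral share: 37% of $41,000.00 = $15,170.00; lead counsel retains $41,000.00 − $15,170.00 = $25,830.00.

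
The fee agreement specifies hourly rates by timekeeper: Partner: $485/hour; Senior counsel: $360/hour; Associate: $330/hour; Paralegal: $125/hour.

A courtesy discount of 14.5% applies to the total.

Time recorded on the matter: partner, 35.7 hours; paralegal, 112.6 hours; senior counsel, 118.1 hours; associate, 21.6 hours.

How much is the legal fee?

$69,283.64

Partner: 35.7 × $485 = $17,314.50
Senior counsel: 118.1 × $360 = $42,516.00
Associate: 21.6 × $330 = $7,128.00
Paralegal: 112.6 × $125 = $14,075.00
Subtotal: $81,033.50
Less 14.5% discount: −$11,749.86
Total: $81,033.50 − $11,749.86 = $69,283.64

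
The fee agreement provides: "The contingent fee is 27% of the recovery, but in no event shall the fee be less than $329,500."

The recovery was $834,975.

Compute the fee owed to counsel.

$329,500.00

27% of $834,975 = $225,443.25
That is below the $329,500 minimum, so the minimum applies.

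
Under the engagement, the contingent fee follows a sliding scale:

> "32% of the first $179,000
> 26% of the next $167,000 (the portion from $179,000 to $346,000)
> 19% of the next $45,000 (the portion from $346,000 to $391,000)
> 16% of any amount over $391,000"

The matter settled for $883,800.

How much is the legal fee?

First $179,000 at 32% = $57,280.00
Next $167,000 at 26% = $43,420.00
Next $45,000 at 19% = $8,550.00
Remaining $492,800 at 16% = $78,848.00
Fee: $57,280.00 + $43,420.00 + $8,550.00 + $78,848.00 = $188,098.00

$188,098.00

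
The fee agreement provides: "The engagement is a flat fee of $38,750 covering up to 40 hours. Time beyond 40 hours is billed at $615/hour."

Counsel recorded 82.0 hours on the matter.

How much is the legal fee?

$64,580.00

Flat fee: $38,750.00
Excess hours: 82.0 − 40 = 42.0
Overrun: 42.0 × $615 = $25,830.00
Total: $38,750.00 + $25,830.00 = $64,580.00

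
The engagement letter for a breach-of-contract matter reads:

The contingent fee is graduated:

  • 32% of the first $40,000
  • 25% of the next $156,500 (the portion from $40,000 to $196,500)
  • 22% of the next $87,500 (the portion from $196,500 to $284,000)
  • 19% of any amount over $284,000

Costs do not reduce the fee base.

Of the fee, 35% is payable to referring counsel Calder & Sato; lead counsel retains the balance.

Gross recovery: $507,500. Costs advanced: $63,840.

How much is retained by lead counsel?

Fee base is the gross recovery, $507,500; costs are reimbursed separately.
First $40,000 at 32% = $12,800.00
Next $156,500 at 25% = $39,125.00
Next $87,500 at 22% = $19,250.00
Remaining $223,500 at 19% = $42,465.00
Fee: $12,800.00 + $39,125.00 + $19,250.00 + $42,465.00 = $113,640.00
Referral share: 35% of $113,640.00 = $39,774.00; lead counsel retains $113,640.00 − $39,774.00 = $73,866.00.

$73,866.00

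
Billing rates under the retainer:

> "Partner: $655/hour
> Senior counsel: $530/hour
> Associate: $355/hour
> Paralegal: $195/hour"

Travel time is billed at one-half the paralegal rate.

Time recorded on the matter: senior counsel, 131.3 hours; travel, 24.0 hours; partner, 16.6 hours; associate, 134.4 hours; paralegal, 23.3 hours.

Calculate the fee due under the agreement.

$135,057.50

Partner: 16.6 × $655 = $10,873.00
Senior counsel: 131.3 × $530 = $69,589.00
Associate: 134.4 × $355 = $47,712.00
Paralegal: 23.3 × $195 = $4,543.50
Subtotal: $10,873.00 + $69,589.00 + $47,712.00 + $4,543.50 = $132,717.50
Travel: 24.0 × ($195 ÷ 2) = 24.0 × $97.50 = $2,340.00
Total: $132,717.50 + $2,340.00 = $135,057.50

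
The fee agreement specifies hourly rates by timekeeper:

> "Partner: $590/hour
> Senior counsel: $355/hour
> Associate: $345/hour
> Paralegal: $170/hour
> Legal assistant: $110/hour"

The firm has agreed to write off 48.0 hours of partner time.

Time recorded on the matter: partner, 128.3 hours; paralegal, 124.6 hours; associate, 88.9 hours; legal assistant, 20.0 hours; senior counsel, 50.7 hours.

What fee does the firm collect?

Partner: 128.3 × $590 = $75,697.00
Senior counsel: 50.7 × $355 = $17,998.50
Associate: 88.9 × $345 = $30,670.50
Paralegal: 124.6 × $170 = $21,182.00
Legal assistant: 20.0 × $110 = $2,200.00
Subtotal: $147,748.00
Write-off: 48.0 × $590 = $28,320.00
Total: $147,748.00 − $28,320.00 = $119,428.00

$119,428.00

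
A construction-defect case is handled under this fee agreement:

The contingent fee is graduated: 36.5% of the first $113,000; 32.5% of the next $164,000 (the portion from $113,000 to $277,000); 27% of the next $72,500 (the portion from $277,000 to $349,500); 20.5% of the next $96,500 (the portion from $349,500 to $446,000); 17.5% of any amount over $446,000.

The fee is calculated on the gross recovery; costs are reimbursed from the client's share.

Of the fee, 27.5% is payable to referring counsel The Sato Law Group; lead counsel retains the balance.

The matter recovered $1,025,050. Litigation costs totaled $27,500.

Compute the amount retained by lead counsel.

$170,546.28

Fee base is the gross recovery, $1,025,050; costs are reimbursed separately.
First $113,000 at 36.5% = $41,245.00
Next $164,000 at 32.5% = $53,300.00
Next $72,500 at 27% = $19,575.00
Next $96,500 at 20.5% = $19,782.50
Remaining $579,050 at 17.5% = $101,333.75
Fee: $41,245.00 + $53,300.00 + $19,575.00 + $19,782.50 + $101,333.75 = $235,236.25
Referral share: 27.5% of $235,236.25 = $64,689.97; lead counsel retains $235,236.25 − $64,689.97 = $170,546.28.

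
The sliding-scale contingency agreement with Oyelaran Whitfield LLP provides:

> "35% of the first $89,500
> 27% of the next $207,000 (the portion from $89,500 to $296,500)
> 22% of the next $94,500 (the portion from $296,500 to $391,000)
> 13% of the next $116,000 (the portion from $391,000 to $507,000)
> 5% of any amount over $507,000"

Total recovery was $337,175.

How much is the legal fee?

First $89,500 at 35% = $31,325.00
Next $207,000 at 27% = $55,890.00
Remaining $40,675 at 22% = $8,948.50
Fee: $31,325.00 + $55,890.00 + $8,948.50 = $96,163.50

$96,163.50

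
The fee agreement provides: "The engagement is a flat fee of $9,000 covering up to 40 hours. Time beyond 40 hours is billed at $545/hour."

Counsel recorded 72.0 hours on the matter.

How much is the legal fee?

Flat fee: $9,000.00
Excess hours: 72.0 − 40 = 32.0
Overrun: 32.0 × $545 = $17,440.00
Total: $9,000.00 + $17,440.00 = $26,440.00

$26,440.00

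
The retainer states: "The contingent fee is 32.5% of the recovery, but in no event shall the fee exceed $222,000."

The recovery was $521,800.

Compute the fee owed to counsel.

32.5% of $521,800 = $169,585.00
That is under the $222,000 cap.

$169,585.00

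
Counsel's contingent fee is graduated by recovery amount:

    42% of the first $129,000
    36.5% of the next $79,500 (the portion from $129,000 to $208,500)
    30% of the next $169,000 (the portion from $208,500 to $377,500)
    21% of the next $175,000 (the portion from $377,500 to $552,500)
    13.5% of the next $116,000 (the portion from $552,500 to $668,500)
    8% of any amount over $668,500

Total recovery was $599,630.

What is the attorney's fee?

First $129,000 at 42% = $54,180.00
Next $79,500 at 36.5% = $29,017.50
Next $169,000 at 30% = $50,700.00
Next $175,000 at 21% = $36,750.00
Remaining $47,130 at 13.5% = $6,362.55
Fee: $54,180.00 + $29,017.50 + $50,700.00 + $36,750.00 + $6,362.55 = $177,010.05

$177,010.05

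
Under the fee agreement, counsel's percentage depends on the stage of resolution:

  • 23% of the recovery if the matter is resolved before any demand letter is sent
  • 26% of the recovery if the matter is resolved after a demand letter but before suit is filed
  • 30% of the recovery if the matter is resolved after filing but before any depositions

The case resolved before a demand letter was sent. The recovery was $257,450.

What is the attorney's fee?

$59,213.50

The matter resolved before a demand letter was sent, so the 23% rate applies.
$257,450 × 23% = $59,213.50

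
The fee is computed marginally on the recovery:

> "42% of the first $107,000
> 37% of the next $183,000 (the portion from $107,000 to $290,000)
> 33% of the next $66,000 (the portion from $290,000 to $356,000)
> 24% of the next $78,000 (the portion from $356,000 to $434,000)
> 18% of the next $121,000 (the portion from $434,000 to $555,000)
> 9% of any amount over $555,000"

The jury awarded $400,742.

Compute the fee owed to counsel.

$145,168.08

First $107,000 at 42% = $44,940.00
Next $183,000 at 37% = $67,710.00
Next $66,000 at 33% = $21,780.00
Remaining $44,742 at 24% = $10,738.08
Fee: $44,940.00 + $67,710.00 + $21,780.00 + $10,738.08 = $145,168.08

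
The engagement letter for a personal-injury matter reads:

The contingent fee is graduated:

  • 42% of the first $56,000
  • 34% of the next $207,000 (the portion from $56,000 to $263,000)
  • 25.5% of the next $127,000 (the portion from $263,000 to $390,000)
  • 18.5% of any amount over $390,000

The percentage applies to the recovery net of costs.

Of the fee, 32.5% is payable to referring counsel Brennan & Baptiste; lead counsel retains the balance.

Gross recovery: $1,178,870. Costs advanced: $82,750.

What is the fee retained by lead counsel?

$173,419.11

Fee base (net of costs): $1,178,870 − $82,750 = $1,096,120
First $56,000 at 42% = $23,520.00
Next $207,000 at 34% = $70,380.00
Next $127,000 at 25.5% = $32,385.00
Remaining $706,120 at 18.5% = $130,632.20
Fee: $23,520.00 + $70,380.00 + $32,385.00 + $130,632.20 = $256,917.20
Referral share: 32.5% of $256,917.20 = $83,498.09; lead counsel retains $256,917.20 − $83,498.09 = $173,419.11.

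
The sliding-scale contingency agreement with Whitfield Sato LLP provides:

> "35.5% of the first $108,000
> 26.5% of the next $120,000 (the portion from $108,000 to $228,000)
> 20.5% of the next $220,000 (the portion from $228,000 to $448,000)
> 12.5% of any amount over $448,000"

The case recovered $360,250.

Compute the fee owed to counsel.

$97,251.25

First $108,000 at 35.5% = $38,340.00
Next $120,000 at 26.5% = $31,800.00
Remaining $132,250 at 20.5% = $27,111.25
Fee: $38,340.00 + $31,800.00 + $27,111.25 = $97,251.25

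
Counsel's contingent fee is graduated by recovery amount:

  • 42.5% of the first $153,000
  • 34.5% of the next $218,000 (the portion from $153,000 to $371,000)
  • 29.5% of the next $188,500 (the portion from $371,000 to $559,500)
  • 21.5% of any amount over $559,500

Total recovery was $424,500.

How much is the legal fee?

First $153,000 at 42.5% = $65,025.00
Next $218,000 at 34.5% = $75,210.00
Remaining $53,500 at 29.5% = $15,782.50
Fee: $65,025.00 + $75,210.00 + $15,782.50 = $156,017.50

$156,017.50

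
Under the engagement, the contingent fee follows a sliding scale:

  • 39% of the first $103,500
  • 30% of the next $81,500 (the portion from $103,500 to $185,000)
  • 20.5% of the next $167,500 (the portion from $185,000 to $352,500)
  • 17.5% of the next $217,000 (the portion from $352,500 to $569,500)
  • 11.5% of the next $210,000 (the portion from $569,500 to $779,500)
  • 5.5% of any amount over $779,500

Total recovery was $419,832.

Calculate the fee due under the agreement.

First $103,500 at 39% = $40,365.00
Next $81,500 at 30% = $24,450.00
Next $167,500 at 20.5% = $34,337.50
Remaining $67,332 at 17.5% = $11,783.10
Fee: $40,365.00 + $24,450.00 + $34,337.50 + $11,783.10 = $110,935.60

$110,935.60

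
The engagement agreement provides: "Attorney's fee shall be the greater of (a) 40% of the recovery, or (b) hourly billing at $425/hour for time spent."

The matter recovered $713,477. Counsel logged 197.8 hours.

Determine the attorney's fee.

(a) 40% of $713,477 = $285,390.80
(b) 197.8 × $425 = $84,065.00
The greater is (a): $285,390.80.

$285,390.80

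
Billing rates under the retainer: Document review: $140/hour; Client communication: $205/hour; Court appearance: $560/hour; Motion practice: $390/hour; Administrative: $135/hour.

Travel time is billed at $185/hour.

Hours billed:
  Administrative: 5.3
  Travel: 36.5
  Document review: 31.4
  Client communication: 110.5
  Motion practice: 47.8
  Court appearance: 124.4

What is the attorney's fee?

$122,822.50

Document review: 31.4 × $140 = $4,396.00
Client communication: 110.5 × $205 = $22,652.50
Court appearance: 124.4 × $560 = $69,664.00
Motion practice: 47.8 × $390 = $18,642.00
Administrative: 5.3 × $135 = $715.50
Subtotal: $4,396.00 + $22,652.50 + $69,664.00 + $18,642.00 + $715.50 = $116,070.00
Travel: 36.5 × $185 = $6,752.50
Total: $116,070.00 + $6,752.50 = $122,822.50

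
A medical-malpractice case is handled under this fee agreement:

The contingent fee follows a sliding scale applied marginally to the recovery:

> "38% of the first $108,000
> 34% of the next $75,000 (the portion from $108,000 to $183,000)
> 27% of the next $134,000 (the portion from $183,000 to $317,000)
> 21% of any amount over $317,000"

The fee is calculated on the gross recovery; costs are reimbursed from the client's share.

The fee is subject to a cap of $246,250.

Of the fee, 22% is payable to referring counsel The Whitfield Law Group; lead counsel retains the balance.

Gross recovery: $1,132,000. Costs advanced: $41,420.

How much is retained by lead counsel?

$192,075.00

Fee base is the gross recovery, $1,132,000; costs are reimbursed separately.
First $108,000 at 38% = $41,040.00
Next $75,000 at 34% = $25,500.00
Next $134,000 at 27% = $36,180.00
Remaining $815,000 at 21% = $171,150.00
Fee: $41,040.00 + $25,500.00 + $36,180.00 + $171,150.00 = $273,870.00
$273,870.00 exceeds the $246,250 cap, so the fee is capped at $246,250.00.
Referral share: 22% of $246,250.00 = $54,175.00; lead counsel retains $246,250.00 − $54,175.00 = $192,075.00.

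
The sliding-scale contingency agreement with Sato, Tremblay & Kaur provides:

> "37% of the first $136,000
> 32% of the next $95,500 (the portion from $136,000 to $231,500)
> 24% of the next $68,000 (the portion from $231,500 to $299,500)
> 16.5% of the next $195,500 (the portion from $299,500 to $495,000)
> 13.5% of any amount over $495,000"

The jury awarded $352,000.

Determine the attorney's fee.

$105,862.50

First $136,000 at 37% = $50,320.00
Next $95,500 at 32% = $30,560.00
Next $68,000 at 24% = $16,320.00
Remaining $52,500 at 16.5% = $8,662.50
Fee: $50,320.00 + $30,560.00 + $16,320.00 + $8,662.50 = $105,862.50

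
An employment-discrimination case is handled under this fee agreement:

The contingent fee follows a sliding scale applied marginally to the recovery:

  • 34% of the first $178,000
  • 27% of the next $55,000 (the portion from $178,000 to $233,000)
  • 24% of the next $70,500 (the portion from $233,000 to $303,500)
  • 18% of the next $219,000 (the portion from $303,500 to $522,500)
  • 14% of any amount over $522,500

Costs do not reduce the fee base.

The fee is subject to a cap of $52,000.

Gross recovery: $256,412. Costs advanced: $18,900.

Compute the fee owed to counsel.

Fee base is the gross recovery, $256,412; costs are reimbursed separately.
First $178,000 at 34% = $60,520.00
Next $55,000 at 27% = $14,850.00
Remaining $23,412 at 24% = $5,618.88
Fee: $60,520.00 + $14,850.00 + $5,618.88 = $80,988.88
$80,988.88 exceeds the $52,000 cap, so the fee is capped at $52,000.00.

$52,000.00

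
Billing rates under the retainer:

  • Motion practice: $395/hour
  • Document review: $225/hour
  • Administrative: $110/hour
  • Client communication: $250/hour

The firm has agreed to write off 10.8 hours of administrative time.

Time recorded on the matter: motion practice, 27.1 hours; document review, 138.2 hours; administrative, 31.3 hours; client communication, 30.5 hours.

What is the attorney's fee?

Motion practice: 27.1 × $395 = $10,704.50
Document review: 138.2 × $225 = $31,095.00
Administrative: 31.3 × $110 = $3,443.00
Client communication: 30.5 × $250 = $7,625.00
Subtotal: $52,867.50
Write-off: 10.8 × $110 = $1,188.00
Total: $52,867.50 − $1,188.00 = $51,679.50

$51,679.50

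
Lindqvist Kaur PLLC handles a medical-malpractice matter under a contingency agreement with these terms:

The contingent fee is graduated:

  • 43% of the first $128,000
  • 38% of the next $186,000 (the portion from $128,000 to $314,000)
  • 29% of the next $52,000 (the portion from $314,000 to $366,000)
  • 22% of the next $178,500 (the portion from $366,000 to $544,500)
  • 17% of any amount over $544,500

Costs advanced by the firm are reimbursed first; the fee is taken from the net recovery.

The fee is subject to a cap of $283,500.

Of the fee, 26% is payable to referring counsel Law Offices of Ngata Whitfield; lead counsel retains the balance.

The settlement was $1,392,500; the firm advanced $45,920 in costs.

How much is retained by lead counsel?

Fee base (net of costs): $1,392,500 − $45,920 = $1,346,580
First $128,000 at 43% = $55,040.00
Next $186,000 at 38% = $70,680.00
Next $52,000 at 29% = $15,080.00
Next $178,500 at 22% = $39,270.00
Remaining $802,080 at 17% = $136,353.60
Fee: $55,040.00 + $70,680.00 + $15,080.00 + $39,270.00 + $136,353.60 = $316,423.60
$316,423.60 exceeds the $283,500 cap, so the fee is capped at $283,500.00.
Referral share: 26% of $283,500.00 = $73,710.00; lead counsel retains $283,500.00 − $73,710.00 = $209,790.00.

$209,790.00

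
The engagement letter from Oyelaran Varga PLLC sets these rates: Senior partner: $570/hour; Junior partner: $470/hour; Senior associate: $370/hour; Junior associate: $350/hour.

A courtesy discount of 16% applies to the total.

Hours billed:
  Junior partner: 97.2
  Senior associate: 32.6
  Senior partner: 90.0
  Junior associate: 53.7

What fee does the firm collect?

$107,386.44

Senior partner: 90.0 × $570 = $51,300.00
Junior partner: 97.2 × $470 = $45,684.00
Senior associate: 32.6 × $370 = $12,062.00
Junior associate: 53.7 × $350 = $18,795.00
Subtotal: $127,841.00
Less 16% discount: −$20,454.56
Total: $127,841.00 − $20,454.56 = $107,386.44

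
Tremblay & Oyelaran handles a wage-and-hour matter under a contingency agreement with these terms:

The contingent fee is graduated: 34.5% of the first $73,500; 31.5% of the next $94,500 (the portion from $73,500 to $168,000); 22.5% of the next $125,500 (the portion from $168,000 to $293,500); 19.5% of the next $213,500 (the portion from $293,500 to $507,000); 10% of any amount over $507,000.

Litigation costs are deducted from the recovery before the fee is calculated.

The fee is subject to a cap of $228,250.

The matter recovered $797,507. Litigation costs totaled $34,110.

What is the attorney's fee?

$150,634.70

Fee base (net of costs): $797,507 − $34,110 = $763,397
First $73,500 at 34.5% = $25,357.50
Next $94,500 at 31.5% = $29,767.50
Next $125,500 at 22.5% = $28,237.50
Next $213,500 at 19.5% = $41,632.50
Remaining $256,397 at 10% = $25,639.70
Fee: $25,357.50 + $29,767.50 + $28,237.50 + $41,632.50 + $25,639.70 = $150,634.70
$150,634.70 is under the $228,250 cap.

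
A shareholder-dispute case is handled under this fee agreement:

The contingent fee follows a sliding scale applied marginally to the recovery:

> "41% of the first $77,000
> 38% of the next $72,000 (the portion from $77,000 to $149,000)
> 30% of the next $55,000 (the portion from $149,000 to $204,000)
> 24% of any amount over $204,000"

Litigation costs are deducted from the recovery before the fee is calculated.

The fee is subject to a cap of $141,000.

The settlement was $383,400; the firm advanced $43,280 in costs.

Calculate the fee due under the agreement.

Fee base (net of costs): $383,400 − $43,280 = $340,120
First $77,000 at 41% = $31,570.00
Next $72,000 at 38% = $27,360.00
Next $55,000 at 30% = $16,500.00
Remaining $136,120 at 24% = $32,668.80
Fee: $31,570.00 + $27,360.00 + $16,500.00 + $32,668.80 = $108,098.80
$108,098.80 is under the $141,000 cap.

$108,098.80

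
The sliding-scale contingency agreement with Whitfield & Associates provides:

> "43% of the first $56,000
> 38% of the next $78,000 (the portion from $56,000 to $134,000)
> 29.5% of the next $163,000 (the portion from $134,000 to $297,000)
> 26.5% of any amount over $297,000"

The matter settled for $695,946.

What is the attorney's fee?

First $56,000 at 43% = $24,080.00
Next $78,000 at 38% = $29,640.00
Next $163,000 at 29.5% = $48,085.00
Remaining $398,946 at 26.5% = $105,720.69
Fee: $24,080.00 + $29,640.00 + $48,085.00 + $105,720.69 = $207,525.69

$207,525.69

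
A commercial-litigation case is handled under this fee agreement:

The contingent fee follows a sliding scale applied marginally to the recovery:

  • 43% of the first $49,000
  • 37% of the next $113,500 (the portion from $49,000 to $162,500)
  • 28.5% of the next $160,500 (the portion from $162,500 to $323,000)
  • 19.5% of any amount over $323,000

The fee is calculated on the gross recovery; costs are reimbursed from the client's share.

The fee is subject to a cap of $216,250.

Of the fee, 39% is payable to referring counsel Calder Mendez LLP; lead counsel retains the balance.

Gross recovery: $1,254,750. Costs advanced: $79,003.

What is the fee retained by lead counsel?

Fee base is the gross recovery, $1,254,750; costs are reimbursed separately.
First $49,000 at 43% = $21,070.00
Next $113,500 at 37% = $41,995.00
Next $160,500 at 28.5% = $45,742.50
Remaining $931,750 at 19.5% = $181,691.25
Fee: $21,070.00 + $41,995.00 + $45,742.50 + $181,691.25 = $290,498.75
$290,498.75 exceeds the $216,250 cap, so the fee is capped at $216,250.00.
Referral share: 39% of $216,250.00 = $84,337.50; lead counsel retains $216,250.00 − $84,337.50 = $131,912.50.

$131,912.50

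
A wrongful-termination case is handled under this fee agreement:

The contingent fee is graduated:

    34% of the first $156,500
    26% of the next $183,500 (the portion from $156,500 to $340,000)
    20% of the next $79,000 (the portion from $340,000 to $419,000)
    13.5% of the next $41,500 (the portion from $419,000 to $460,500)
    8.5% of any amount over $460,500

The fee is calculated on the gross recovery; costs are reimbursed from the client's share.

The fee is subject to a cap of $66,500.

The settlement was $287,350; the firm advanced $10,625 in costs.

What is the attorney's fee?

Fee base is the gross recovery, $287,350; costs are reimbursed separately.
First $156,500 at 34% = $53,210.00
Remaining $130,850 at 26% = $34,021.00
Fee: $53,210.00 + $34,021.00 = $87,231.00
$87,231.00 exceeds the $66,500 cap, so the fee is capped at $66,500.00.

$66,500.00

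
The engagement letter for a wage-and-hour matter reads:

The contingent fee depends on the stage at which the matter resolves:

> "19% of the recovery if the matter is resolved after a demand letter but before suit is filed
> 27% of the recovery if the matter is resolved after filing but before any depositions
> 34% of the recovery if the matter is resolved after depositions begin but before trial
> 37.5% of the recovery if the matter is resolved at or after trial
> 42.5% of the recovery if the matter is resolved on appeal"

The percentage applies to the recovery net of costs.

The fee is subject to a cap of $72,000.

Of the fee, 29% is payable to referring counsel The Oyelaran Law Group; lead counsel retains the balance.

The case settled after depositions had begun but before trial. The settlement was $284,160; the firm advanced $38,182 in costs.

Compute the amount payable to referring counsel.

$20,880.00

Fee base (net of costs): $284,160 − $38,182 = $245,978
The matter settled after depositions had begun but before trial, so the 34% rate applies.
$245,978 × 34% = $83,632.52
$83,632.52 exceeds the $72,000 cap, so the fee is capped at $72,000.00.
Referral share: 29% of $72,000.00 = $20,880.00; lead counsel retains $72,000.00 − $20,880.00 = $51,120.00.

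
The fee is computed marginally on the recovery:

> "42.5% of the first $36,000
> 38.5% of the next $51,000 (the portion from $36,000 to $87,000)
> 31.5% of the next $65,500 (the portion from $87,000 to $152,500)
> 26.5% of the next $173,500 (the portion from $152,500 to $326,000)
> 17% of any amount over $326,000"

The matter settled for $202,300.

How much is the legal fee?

First $36,000 at 42.5% = $15,300.00
Next $51,000 at 38.5% = $19,635.00
Next $65,500 at 31.5% = $20,632.50
Remaining $49,800 at 26.5% = $13,197.00
Fee: $15,300.00 + $19,635.00 + $20,632.50 + $13,197.00 = $68,764.50

$68,764.50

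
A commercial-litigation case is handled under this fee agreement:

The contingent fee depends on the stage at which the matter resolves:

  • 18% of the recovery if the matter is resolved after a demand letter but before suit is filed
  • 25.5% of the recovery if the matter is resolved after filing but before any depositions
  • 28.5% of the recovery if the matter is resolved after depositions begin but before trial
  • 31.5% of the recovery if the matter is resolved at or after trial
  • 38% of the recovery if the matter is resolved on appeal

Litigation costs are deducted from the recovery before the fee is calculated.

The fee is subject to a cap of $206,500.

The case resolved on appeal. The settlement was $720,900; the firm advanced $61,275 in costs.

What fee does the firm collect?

$206,500.00

Fee base (net of costs): $720,900 − $61,275 = $659,625
The matter resolved on appeal, so the 38% rate applies.
$659,625 × 38% = $250,657.50
$250,657.50 exceeds the $206,500 cap, so the fee is capped at $206,500.00.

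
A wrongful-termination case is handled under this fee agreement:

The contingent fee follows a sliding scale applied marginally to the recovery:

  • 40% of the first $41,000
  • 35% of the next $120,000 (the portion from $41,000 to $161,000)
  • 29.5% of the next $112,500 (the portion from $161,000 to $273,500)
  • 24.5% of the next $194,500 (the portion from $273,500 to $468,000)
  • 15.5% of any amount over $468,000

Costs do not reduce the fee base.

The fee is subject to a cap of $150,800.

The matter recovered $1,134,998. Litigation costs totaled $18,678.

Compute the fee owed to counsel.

Fee base is the gross recovery, $1,134,998; costs are reimbursed separately.
First $41,000 at 40% = $16,400.00
Next $120,000 at 35% = $42,000.00
Next $112,500 at 29.5% = $33,187.50
Next $194,500 at 24.5% = $47,652.50
Remaining $666,998 at 15.5% = $103,384.69
Fee: $16,400.00 + $42,000.00 + $33,187.50 + $47,652.50 + $103,384.69 = $242,624.69
$242,624.69 exceeds the $150,800 cap, so the fee is capped at $150,800.00.

$150,800.00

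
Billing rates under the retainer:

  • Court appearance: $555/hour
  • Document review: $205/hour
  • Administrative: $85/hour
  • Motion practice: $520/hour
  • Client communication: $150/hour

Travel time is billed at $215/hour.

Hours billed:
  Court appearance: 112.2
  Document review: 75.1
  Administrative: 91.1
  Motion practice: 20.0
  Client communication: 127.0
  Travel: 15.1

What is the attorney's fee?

$118,106.50

Court appearance: 112.2 × $555 = $62,271.00
Document review: 75.1 × $205 = $15,395.50
Administrative: 91.1 × $85 = $7,743.50
Motion practice: 20.0 × $520 = $10,400.00
Client communication: 127.0 × $150 = $19,050.00
Subtotal: $62,271.00 + $15,395.50 + $7,743.50 + $10,400.00 + $19,050.00 = $114,860.00
Travel: 15.1 × $215 = $3,246.50
Total: $114,860.00 + $3,246.50 = $118,106.50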